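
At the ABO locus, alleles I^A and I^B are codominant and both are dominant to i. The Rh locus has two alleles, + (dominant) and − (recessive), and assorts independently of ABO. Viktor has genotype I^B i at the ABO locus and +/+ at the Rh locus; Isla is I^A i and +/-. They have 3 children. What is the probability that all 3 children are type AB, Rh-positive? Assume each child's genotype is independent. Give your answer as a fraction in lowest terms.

1/64

ABO cross I^B i × I^A i → 1/4 O, 1/4 A, 1/4 B, 1/4 AB.
Rh cross +/+ × +/- → 1 Rh+; so P(type AB, Rh-positive) = 1/4 × 1 = 1/4 per child.
All 3 independent: (1/4)^3 = 1/64.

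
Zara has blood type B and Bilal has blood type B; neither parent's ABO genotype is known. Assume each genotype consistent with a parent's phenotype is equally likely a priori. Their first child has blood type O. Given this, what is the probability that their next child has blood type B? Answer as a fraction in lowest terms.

3/4

Possible genotypes: Zara ∈ {I^B I^B, I^B i}; Bilal ∈ {I^B I^B, I^B i}.
Weight each parental genotype pair by prior × P(type-O child):
  I^B i × I^B i: posterior weight 1; P(next child type B) = 3/4.
Weighted sum = 3/4.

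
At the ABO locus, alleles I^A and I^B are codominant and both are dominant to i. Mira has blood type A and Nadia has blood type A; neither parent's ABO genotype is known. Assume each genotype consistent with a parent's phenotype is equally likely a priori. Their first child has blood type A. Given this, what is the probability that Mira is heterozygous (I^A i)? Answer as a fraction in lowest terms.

Possible genotypes: Mira ∈ {I^A I^A, I^A i}; Nadia ∈ {I^A I^A, I^A i}.
Weight each parental genotype pair by prior × P(type-A child):
  I^A I^A × I^A I^A: posterior weight 4/15.
  I^A I^A × I^A i: posterior weight 4/15.
  I^A i × I^A I^A: posterior weight 4/15.
  I^A i × I^A i: posterior weight 1/5.
Sum the posterior weight over pairs where Mira is I^A i: 7/15.

7/15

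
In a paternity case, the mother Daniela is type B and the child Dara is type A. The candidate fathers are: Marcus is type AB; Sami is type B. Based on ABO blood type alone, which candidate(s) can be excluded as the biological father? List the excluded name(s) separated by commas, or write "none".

Sami

A candidate is excluded only if no genotype consistent with his phenotype could produce a type A child with a type B mother.
Sami (type B): no genotype consistent with that phenotype can produce a type-A child with a type-B mother.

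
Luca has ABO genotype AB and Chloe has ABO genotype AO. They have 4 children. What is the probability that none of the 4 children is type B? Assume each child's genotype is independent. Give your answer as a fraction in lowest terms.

ABO cross AB × AO → 1/2 A, 1/4 B, 1/4 AB.
So P(type B) = 1/4 per child.
P(not type B) = 3/4 for one child; (3/4)^4 = 81/256.

81/256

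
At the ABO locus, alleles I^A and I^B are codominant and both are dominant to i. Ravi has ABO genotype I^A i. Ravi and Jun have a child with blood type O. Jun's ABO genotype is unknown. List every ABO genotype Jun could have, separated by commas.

I^A i, I^B i, i i

For each candidate genotype of Jun, check whether crossing it with I^A i can produce every observed child phenotype.
  I^A I^A → possible child types {A} ✗
  I^A I^B → possible child types {A, B, AB} ✗
  I^A i → possible child types {O, A} ✓
  I^B I^B → possible child types {B, AB} ✗
  I^B i → possible child types {O, A, B, AB} ✓
  i i → possible child types {O, A} ✓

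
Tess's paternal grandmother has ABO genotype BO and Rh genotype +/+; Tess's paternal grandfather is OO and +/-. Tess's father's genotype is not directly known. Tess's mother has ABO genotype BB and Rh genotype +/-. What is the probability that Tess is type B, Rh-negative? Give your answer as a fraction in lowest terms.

Tess's father's ABO genotype from BO × OO: 1/2 BO, 1/2 OO.
Crossing each possibility with the mother BB and summing P(type B): 1/2·1 + 1/2·1 = 1.
Similarly for Rh via the father's Rh distribution: P(Rh-) = 1/8.
Independent loci: 1 × 1/8 = 1/8.

1/8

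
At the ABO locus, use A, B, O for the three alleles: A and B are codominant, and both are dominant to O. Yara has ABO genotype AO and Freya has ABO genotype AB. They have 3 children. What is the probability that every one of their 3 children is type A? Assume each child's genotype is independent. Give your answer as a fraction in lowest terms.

1/8

ABO cross AO × AB → 1/2 A, 1/4 B, 1/4 AB.
So P(type A) = 1/2 per child.
All 3 independent: (1/2)^3 = 1/8.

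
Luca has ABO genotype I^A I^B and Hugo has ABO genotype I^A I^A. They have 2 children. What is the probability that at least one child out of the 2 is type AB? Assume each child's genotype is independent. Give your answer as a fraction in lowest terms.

3/4

ABO cross I^A I^B × I^A I^A → 1/2 A, 1/2 AB.
So P(type AB) = 1/2 per child.
P(none) = (1/2)^2 = 1/4; P(at least one) = 1 − 1/4 = 3/4.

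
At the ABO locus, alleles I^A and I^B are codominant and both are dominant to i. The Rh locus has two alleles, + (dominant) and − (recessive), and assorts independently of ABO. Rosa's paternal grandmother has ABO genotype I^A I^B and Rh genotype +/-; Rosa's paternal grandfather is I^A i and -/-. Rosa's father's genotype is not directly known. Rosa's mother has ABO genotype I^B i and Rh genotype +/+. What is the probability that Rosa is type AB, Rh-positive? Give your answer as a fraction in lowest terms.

Rosa's father's ABO genotype from I^A I^B × I^A i: 1/4 I^A I^A, 1/4 I^A I^B, 1/4 I^A i, 1/4 I^B i.
Crossing each possibility with the mother I^B i and summing P(type AB): 1/4·1/2 + 1/4·1/4 + 1/4·1/4 + 1/4·0 = 1/4.
Similarly for Rh via the father's Rh distribution: P(Rh+) = 1.
Independent loci: 1/4 × 1 = 1/4.

1/4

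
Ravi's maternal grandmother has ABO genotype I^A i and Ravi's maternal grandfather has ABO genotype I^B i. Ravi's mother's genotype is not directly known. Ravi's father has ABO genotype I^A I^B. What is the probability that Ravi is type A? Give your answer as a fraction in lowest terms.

Ravi's mother's ABO genotype from I^A i × I^B i: 1/4 I^A I^B, 1/4 I^A i, 1/4 I^B i, 1/4 i i.
Crossing each possibility with the father I^A I^B and summing P(type A): 1/4·1/4 + 1/4·1/2 + 1/4·1/4 + 1/4·1/2 = 3/8.

3/8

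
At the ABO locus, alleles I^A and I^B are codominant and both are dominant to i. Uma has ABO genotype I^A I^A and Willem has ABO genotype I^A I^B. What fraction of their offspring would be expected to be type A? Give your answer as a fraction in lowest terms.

1/2

ABO cross I^A I^A × I^A I^B → offspring phenotypes: 1/2 A, 1/2 AB.
So P(type A) = 1/2.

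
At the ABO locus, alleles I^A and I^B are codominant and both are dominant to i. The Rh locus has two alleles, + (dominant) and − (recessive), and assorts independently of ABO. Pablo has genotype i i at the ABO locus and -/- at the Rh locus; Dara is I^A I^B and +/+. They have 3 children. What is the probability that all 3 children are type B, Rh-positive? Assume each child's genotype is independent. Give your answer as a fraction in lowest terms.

1/8

ABO cross i i × I^A I^B → 1/2 A, 1/2 B.
Rh cross -/- × +/+ → 1 Rh+; so P(type B, Rh-positive) = 1/2 × 1 = 1/2 per child.
All 3 independent: (1/2)^3 = 1/8.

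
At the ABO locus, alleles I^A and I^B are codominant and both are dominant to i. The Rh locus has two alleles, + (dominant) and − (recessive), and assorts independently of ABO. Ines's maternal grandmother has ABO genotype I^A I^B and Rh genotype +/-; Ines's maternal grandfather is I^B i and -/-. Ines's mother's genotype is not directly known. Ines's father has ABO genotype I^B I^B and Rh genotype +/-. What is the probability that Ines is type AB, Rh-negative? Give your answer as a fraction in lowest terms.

3/32

Ines's mother's ABO genotype from I^A I^B × I^B i: 1/4 I^A I^B, 1/4 I^A i, 1/4 I^B I^B, 1/4 I^B i.
Crossing each possibility with the father I^B I^B and summing P(type AB): 1/4·1/2 + 1/4·1/2 + 1/4·0 + 1/4·0 = 1/4.
Similarly for Rh via the mother's Rh distribution: P(Rh-) = 3/8.
Independent loci: 1/4 × 3/8 = 3/32.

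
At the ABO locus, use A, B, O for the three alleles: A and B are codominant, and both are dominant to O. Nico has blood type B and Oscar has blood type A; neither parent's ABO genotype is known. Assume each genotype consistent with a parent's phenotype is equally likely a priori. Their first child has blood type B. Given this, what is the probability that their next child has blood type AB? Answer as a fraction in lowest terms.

Possible genotypes: Nico ∈ {BB, BO}; Oscar ∈ {AA, AO}.
Weight each parental genotype pair by prior × P(type-B child):
  BB × AO: posterior weight 2/3; P(next child type AB) = 1/2.
  BO × AO: posterior weight 1/3; P(next child type AB) = 1/4.
Weighted sum = 5/12.

5/12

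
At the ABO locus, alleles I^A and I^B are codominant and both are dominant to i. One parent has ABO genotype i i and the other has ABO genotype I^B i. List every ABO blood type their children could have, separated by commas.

O, B

Gametes from i i × I^B i give offspring ABO genotypes I^B i, i i, i.e. phenotypes O, B.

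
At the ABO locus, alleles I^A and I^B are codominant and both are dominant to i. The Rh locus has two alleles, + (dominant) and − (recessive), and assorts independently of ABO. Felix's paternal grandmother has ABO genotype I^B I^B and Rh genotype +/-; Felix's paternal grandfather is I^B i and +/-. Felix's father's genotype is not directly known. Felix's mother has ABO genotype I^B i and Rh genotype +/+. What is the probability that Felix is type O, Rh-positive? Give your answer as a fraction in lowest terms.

1/8

Felix's father's ABO genotype from I^B I^B × I^B i: 1/2 I^B I^B, 1/2 I^B i.
Crossing each possibility with the mother I^B i and summing P(type O): 1/2·0 + 1/2·1/4 = 1/8.
Similarly for Rh via the father's Rh distribution: P(Rh+) = 1.
Independent loci: 1/8 × 1 = 1/8.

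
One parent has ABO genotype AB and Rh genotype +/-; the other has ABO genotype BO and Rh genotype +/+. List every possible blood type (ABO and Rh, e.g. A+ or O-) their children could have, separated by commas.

A+, B+, AB+

Gametes from AB × BO give offspring ABO genotypes AB, AO, BB, BO, i.e. phenotypes A, B, AB.
Rh cross +/- × +/+ → phenotypes Rh+.
Combining independently: A+, B+, AB+.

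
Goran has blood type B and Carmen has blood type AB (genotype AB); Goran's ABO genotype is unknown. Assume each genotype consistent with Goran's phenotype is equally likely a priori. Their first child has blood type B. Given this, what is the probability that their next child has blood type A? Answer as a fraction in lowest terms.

Possible genotypes: Goran ∈ {BB, BO}; Carmen ∈ {AB}.
Weight each parental genotype pair by prior × P(type-B child):
  BB × AB: posterior weight 1/2; P(next child type A) = 0.
  BO × AB: posterior weight 1/2; P(next child type A) = 1/4.
Weighted sum = 1/8.

1/8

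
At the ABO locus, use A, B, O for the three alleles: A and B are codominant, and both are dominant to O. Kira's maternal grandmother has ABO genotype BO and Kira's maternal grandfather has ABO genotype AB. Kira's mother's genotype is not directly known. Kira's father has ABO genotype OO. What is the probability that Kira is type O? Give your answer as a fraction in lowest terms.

Kira's mother's ABO genotype from BO × AB: 1/4 AB, 1/4 AO, 1/4 BB, 1/4 BO.
Crossing each possibility with the father OO and summing P(type O): 1/4·0 + 1/4·1/2 + 1/4·0 + 1/4·1/2 = 1/4.

1/4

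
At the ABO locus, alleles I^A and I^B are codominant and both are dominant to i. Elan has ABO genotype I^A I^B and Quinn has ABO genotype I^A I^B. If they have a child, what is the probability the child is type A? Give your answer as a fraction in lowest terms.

1/4

ABO cross I^A I^B × I^A I^B → offspring phenotypes: 1/4 A, 1/4 B, 1/2 AB.
So P(type A) = 1/4.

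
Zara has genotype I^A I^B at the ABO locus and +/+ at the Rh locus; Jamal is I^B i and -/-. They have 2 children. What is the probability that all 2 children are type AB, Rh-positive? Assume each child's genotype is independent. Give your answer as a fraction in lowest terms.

ABO cross I^A I^B × I^B i → 1/4 A, 1/2 B, 1/4 AB.
Rh cross +/+ × -/- → 1 Rh+; so P(type AB, Rh-positive) = 1/4 × 1 = 1/4 per child.
All 2 independent: (1/4)^2 = 1/16.

1/16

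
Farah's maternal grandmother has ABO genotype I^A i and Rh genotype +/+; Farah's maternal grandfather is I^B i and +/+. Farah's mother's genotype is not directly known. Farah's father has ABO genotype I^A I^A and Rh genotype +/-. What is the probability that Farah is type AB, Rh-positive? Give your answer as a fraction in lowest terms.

1/4

Farah's mother's ABO genotype from I^A i × I^B i: 1/4 I^A I^B, 1/4 I^A i, 1/4 I^B i, 1/4 i i.
Crossing each possibility with the father I^A I^A and summing P(type AB): 1/4·1/2 + 1/4·0 + 1/4·1/2 + 1/4·0 = 1/4.
Similarly for Rh via the mother's Rh distribution: P(Rh+) = 1.
Independent loci: 1/4 × 1 = 1/4.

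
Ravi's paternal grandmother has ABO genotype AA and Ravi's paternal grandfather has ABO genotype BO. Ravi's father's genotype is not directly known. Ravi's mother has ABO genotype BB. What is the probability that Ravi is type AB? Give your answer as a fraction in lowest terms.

Ravi's father's ABO genotype from AA × BO: 1/2 AB, 1/2 AO.
Crossing each possibility with the mother BB and summing P(type AB): 1/2·1/2 + 1/2·1/2 = 1/2.

1/2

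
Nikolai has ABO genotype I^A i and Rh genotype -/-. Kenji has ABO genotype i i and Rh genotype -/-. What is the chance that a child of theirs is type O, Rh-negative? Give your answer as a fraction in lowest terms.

ABO cross I^A i × i i → offspring phenotypes: 1/2 O, 1/2 A.
Rh cross -/- × -/- → 1 Rh-.
Independent loci: P(type O, Rh-negative) = 1/2 × 1 = 1/2.

1/2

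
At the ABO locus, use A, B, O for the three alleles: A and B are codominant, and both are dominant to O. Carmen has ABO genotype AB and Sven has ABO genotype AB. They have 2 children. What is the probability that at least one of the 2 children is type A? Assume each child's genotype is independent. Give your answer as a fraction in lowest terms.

7/16

ABO cross AB × AB → 1/4 A, 1/4 B, 1/2 AB.
So P(type A) = 1/4 per child.
P(none) = (3/4)^2 = 9/16; P(at least one) = 1 − 9/16 = 7/16.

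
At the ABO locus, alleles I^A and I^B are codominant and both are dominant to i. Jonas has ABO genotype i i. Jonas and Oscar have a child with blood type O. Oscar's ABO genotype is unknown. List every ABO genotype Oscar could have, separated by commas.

I^A i, I^B i, i i

For each candidate genotype of Oscar, check whether crossing it with i i can produce every observed child phenotype.
  I^A I^A → possible child types {A} ✗
  I^A I^B → possible child types {A, B} ✗
  I^A i → possible child types {O, A} ✓
  I^B I^B → possible child types {B} ✗
  I^B i → possible child types {O, B} ✓
  i i → possible child types {O} ✓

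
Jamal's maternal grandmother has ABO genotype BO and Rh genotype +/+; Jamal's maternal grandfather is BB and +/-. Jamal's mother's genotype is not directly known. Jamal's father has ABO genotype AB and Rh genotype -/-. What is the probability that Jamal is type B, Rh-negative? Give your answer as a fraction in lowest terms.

Jamal's mother's ABO genotype from BO × BB: 1/2 BB, 1/2 BO.
Crossing each possibility with the father AB and summing P(type B): 1/2·1/2 + 1/2·1/2 = 1/2.
Similarly for Rh via the mother's Rh distribution: P(Rh-) = 1/4.
Independent loci: 1/2 × 1/4 = 1/8.

1/8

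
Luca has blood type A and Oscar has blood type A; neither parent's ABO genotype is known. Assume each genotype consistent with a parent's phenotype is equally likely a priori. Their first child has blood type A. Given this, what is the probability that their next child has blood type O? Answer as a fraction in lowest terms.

Possible genotypes: Luca ∈ {I^A I^A, I^A i}; Oscar ∈ {I^A I^A, I^A i}.
Weight each parental genotype pair by prior × P(type-A child):
  I^A I^A × I^A I^A: posterior weight 4/15; P(next child type O) = 0.
  I^A I^A × I^A i: posterior weight 4/15; P(next child type O) = 0.
  I^A i × I^A I^A: posterior weight 4/15; P(next child type O) = 0.
  I^A i × I^A i: posterior weight 1/5; P(next child type O) = 1/4.
Weighted sum = 1/20.

1/20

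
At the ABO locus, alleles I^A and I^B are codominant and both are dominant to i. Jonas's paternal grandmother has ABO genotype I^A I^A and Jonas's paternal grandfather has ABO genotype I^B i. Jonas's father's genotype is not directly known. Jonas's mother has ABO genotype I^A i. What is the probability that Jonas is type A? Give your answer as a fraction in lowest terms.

5/8

Jonas's father's ABO genotype from I^A I^A × I^B i: 1/2 I^A I^B, 1/2 I^A i.
Crossing each possibility with the mother I^A i and summing P(type A): 1/2·1/2 + 1/2·3/4 = 5/8.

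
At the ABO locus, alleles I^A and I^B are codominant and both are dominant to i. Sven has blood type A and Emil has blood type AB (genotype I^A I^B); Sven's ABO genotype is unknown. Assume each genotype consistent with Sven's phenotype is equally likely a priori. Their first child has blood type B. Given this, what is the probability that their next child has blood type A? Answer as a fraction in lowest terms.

Possible genotypes: Sven ∈ {I^A I^A, I^A i}; Emil ∈ {I^A I^B}.
Weight each parental genotype pair by prior × P(type-B child):
  I^A i × I^A I^B: posterior weight 1; P(next child type A) = 1/2.
Weighted sum = 1/2.

1/2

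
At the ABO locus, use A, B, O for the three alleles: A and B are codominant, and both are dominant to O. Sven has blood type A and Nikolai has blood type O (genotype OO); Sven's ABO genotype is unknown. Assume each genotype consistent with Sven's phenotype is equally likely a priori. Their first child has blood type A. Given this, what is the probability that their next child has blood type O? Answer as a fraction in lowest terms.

1/6

Possible genotypes: Sven ∈ {AA, AO}; Nikolai ∈ {OO}.
Weight each parental genotype pair by prior × P(type-A child):
  AA × OO: posterior weight 2/3; P(next child type O) = 0.
  AO × OO: posterior weight 1/3; P(next child type O) = 1/2.
Weighted sum = 1/6.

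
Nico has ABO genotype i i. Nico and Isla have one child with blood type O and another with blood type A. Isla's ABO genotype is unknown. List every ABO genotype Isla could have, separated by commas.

I^A i

For each candidate genotype of Isla, check whether crossing it with i i can produce every observed child phenotype.
  I^A I^A → possible child types {A} ✗
  I^A I^B → possible child types {A, B} ✗
  I^A i → possible child types {O, A} ✓
  I^B I^B → possible child types {B} ✗
  I^B i → possible child types {O, B} ✗
  i i → possible child types {O} ✗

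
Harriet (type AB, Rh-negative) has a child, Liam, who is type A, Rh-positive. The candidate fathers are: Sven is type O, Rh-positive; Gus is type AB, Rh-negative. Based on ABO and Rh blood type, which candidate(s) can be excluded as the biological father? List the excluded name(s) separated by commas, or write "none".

Gus

A candidate is excluded only if no genotype consistent with his phenotype could produce a type A, Rh-positive child with a type AB, Rh-negative mother.
Gus (type AB, Rh-): no genotype consistent with that phenotype can produce a type-A Rh+ child with a type-AB mother.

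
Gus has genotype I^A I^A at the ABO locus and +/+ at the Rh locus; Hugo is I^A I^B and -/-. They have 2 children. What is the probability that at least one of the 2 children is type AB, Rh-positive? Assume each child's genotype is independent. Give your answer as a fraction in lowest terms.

ABO cross I^A I^A × I^A I^B → 1/2 A, 1/2 AB.
Rh cross +/+ × -/- → 1 Rh+; so P(type AB, Rh-positive) = 1/2 × 1 = 1/2 per child.
P(none) = (1/2)^2 = 1/4; P(at least one) = 1 − 1/4 = 3/4.

3/4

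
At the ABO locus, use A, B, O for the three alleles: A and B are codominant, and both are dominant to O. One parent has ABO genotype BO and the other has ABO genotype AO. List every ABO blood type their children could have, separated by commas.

O, A, B, AB

Gametes from BO × AO give offspring ABO genotypes AB, AO, BO, OO, i.e. phenotypes O, A, B, AB.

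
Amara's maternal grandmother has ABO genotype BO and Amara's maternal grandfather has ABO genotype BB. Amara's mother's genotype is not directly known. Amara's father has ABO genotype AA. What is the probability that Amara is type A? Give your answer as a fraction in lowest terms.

Amara's mother's ABO genotype from BO × BB: 1/2 BB, 1/2 BO.
Crossing each possibility with the father AA and summing P(type A): 1/2·0 + 1/2·1/2 = 1/4.

1/4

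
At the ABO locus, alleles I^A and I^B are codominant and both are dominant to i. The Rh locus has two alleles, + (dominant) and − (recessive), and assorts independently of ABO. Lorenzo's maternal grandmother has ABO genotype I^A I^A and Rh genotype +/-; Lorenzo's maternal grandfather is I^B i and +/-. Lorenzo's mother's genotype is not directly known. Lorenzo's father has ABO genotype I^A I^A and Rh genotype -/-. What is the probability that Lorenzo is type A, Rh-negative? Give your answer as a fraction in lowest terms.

3/8

Lorenzo's mother's ABO genotype from I^A I^A × I^B i: 1/2 I^A I^B, 1/2 I^A i.
Crossing each possibility with the father I^A I^A and summing P(type A): 1/2·1/2 + 1/2·1 = 3/4.
Similarly for Rh via the mother's Rh distribution: P(Rh-) = 1/2.
Independent loci: 3/4 × 1/2 = 3/8.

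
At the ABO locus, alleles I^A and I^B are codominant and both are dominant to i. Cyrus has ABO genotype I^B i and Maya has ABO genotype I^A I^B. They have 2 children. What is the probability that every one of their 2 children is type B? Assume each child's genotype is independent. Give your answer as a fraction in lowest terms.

ABO cross I^B i × I^A I^B → 1/4 A, 1/2 B, 1/4 AB.
So P(type B) = 1/2 per child.
All 2 independent: (1/2)^2 = 1/4.

1/4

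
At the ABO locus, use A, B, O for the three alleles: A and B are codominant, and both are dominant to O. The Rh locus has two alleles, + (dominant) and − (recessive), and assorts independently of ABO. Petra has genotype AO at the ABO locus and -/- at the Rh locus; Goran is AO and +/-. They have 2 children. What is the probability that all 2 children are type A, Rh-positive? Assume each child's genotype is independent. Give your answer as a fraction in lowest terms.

9/64

ABO cross AO × AO → 1/4 O, 3/4 A.
Rh cross -/- × +/- → 1/2 Rh+, 1/2 Rh-; so P(type A, Rh-positive) = 3/4 × 1/2 = 3/8 per child.
All 2 independent: (3/8)^2 = 9/64.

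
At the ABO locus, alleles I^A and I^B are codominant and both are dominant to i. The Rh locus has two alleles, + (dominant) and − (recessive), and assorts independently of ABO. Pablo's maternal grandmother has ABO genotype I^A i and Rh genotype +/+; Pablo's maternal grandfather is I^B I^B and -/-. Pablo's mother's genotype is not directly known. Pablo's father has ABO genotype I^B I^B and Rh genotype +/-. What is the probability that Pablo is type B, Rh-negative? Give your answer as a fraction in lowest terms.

Pablo's mother's ABO genotype from I^A i × I^B I^B: 1/2 I^A I^B, 1/2 I^B i.
Crossing each possibility with the father I^B I^B and summing P(type B): 1/2·1/2 + 1/2·1 = 3/4.
Similarly for Rh via the mother's Rh distribution: P(Rh-) = 1/4.
Independent loci: 3/4 × 1/4 = 3/16.

3/16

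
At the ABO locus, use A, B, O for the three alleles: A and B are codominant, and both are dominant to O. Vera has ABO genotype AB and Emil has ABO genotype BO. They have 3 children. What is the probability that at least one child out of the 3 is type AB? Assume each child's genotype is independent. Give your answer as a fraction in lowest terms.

ABO cross AB × BO → 1/4 A, 1/2 B, 1/4 AB.
So P(type AB) = 1/4 per child.
P(none) = (3/4)^3 = 27/64; P(at least one) = 1 − 27/64 = 37/64.

37/64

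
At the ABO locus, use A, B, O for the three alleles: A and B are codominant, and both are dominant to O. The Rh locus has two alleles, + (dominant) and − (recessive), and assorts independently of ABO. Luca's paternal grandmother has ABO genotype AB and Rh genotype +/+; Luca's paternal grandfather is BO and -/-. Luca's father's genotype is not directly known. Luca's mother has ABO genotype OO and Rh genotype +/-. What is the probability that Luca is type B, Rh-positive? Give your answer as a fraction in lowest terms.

Luca's father's ABO genotype from AB × BO: 1/4 AB, 1/4 AO, 1/4 BB, 1/4 BO.
Crossing each possibility with the mother OO and summing P(type B): 1/4·1/2 + 1/4·0 + 1/4·1 + 1/4·1/2 = 1/2.
Similarly for Rh via the father's Rh distribution: P(Rh+) = 3/4.
Independent loci: 1/2 × 3/4 = 3/8.

3/8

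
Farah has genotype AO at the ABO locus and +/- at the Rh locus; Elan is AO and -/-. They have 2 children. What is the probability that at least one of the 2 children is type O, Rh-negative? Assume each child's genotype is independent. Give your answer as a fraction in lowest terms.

ABO cross AO × AO → 1/4 O, 3/4 A.
Rh cross +/- × -/- → 1/2 Rh+, 1/2 Rh-; so P(type O, Rh-negative) = 1/4 × 1/2 = 1/8 per child.
P(none) = (7/8)^2 = 49/64; P(at least one) = 1 − 49/64 = 15/64.

15/64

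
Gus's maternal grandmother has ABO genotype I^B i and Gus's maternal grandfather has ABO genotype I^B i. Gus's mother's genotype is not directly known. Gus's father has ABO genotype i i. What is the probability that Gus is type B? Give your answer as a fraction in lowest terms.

Gus's mother's ABO genotype from I^B i × I^B i: 1/4 I^B I^B, 1/2 I^B i, 1/4 i i.
Crossing each possibility with the father i i and summing P(type B): 1/4·1 + 1/2·1/2 + 1/4·0 = 1/2.

1/2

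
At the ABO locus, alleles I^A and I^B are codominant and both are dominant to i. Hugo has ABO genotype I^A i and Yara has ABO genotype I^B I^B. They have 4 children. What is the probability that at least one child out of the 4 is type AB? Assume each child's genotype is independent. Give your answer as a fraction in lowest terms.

15/16

ABO cross I^A i × I^B I^B → 1/2 B, 1/2 AB.
So P(type AB) = 1/2 per child.
P(none) = (1/2)^4 = 1/16; P(at least one) = 1 − 1/16 = 15/16.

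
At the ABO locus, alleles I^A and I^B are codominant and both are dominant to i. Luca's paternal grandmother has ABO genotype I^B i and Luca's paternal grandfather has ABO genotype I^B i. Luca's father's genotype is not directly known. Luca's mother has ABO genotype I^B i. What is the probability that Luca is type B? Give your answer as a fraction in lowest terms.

Luca's father's ABO genotype from I^B i × I^B i: 1/4 I^B I^B, 1/2 I^B i, 1/4 i i.
Crossing each possibility with the mother I^B i and summing P(type B): 1/4·1 + 1/2·3/4 + 1/4·1/2 = 3/4.

3/4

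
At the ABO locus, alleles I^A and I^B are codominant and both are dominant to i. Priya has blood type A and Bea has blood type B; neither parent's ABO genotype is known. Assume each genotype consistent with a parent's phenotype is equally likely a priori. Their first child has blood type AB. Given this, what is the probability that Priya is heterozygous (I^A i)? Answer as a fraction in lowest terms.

Possible genotypes: Priya ∈ {I^A I^A, I^A i}; Bea ∈ {I^B I^B, I^B i}.
Weight each parental genotype pair by prior × P(type-AB child):
  I^A I^A × I^B I^B: posterior weight 4/9.
  I^A I^A × I^B i: posterior weight 2/9.
  I^A i × I^B I^B: posterior weight 2/9.
  I^A i × I^B i: posterior weight 1/9.
Sum the posterior weight over pairs where Priya is I^A i: 1/3.

1/3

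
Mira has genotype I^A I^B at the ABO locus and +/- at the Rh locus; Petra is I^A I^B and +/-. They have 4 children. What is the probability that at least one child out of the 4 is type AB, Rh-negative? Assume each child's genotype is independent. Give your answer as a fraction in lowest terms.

ABO cross I^A I^B × I^A I^B → 1/4 A, 1/4 B, 1/2 AB.
Rh cross +/- × +/- → 3/4 Rh+, 1/4 Rh-; so P(type AB, Rh-negative) = 1/2 × 1/4 = 1/8 per child.
P(none) = (7/8)^4 = 2401/4096; P(at least one) = 1 − 2401/4096 = 1695/4096.

1695/4096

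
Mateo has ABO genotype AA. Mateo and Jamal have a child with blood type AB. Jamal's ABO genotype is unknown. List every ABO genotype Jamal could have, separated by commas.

AB, BB, BO

For each candidate genotype of Jamal, check whether crossing it with AA can produce every observed child phenotype.
  AA → possible child types {A} ✗
  AB → possible child types {A, AB} ✓
  AO → possible child types {A} ✗
  BB → possible child types {AB} ✓
  BO → possible child types {A, AB} ✓
  OO → possible child types {A} ✗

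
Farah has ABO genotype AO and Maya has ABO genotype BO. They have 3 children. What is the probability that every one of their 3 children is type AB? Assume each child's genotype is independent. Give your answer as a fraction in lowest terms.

1/64

ABO cross AO × BO → 1/4 O, 1/4 A, 1/4 B, 1/4 AB.
So P(type AB) = 1/4 per child.
All 3 independent: (1/4)^3 = 1/64.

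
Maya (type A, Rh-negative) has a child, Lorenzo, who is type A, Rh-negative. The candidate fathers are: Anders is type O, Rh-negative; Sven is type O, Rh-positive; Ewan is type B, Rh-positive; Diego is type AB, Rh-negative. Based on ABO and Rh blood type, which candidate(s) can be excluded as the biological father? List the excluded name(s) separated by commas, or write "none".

A candidate is excluded only if no genotype consistent with his phenotype could produce a type A, Rh-negative child with a type A, Rh-negative mother.
Every candidate has at least one consistent genotype combination, so none can be excluded.

none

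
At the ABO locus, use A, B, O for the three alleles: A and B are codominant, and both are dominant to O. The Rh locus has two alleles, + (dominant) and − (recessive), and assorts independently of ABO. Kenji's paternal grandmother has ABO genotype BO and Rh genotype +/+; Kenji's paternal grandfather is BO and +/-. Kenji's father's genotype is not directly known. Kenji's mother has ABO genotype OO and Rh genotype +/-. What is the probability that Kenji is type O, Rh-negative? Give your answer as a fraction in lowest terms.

Kenji's father's ABO genotype from BO × BO: 1/4 BB, 1/2 BO, 1/4 OO.
Crossing each possibility with the mother OO and summing P(type O): 1/4·0 + 1/2·1/2 + 1/4·1 = 1/2.
Similarly for Rh via the father's Rh distribution: P(Rh-) = 1/8.
Independent loci: 1/2 × 1/8 = 1/16.

1/16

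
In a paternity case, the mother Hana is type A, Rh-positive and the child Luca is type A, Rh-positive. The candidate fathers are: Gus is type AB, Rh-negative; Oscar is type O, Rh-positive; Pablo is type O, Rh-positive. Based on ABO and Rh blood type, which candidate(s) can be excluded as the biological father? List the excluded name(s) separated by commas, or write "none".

none

A candidate is excluded only if no genotype consistent with his phenotype could produce a type A, Rh-positive child with a type A, Rh-positive mother.
Every candidate has at least one consistent genotype combination, so none can be excluded.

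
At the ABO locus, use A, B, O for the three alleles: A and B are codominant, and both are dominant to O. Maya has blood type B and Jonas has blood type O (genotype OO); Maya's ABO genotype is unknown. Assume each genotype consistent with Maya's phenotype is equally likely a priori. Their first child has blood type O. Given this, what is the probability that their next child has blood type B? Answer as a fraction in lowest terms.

Possible genotypes: Maya ∈ {BB, BO}; Jonas ∈ {OO}.
Weight each parental genotype pair by prior × P(type-O child):
  BO × OO: posterior weight 1; P(next child type B) = 1/2.
Weighted sum = 1/2.

1/2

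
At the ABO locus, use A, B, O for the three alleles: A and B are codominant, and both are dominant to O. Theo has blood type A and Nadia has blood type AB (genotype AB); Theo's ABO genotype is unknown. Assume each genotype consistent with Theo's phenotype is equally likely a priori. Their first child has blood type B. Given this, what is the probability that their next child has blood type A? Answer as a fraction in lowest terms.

1/2

Possible genotypes: Theo ∈ {AA, AO}; Nadia ∈ {AB}.
Weight each parental genotype pair by prior × P(type-B child):
  AO × AB: posterior weight 1; P(next child type A) = 1/2.
Weighted sum = 1/2.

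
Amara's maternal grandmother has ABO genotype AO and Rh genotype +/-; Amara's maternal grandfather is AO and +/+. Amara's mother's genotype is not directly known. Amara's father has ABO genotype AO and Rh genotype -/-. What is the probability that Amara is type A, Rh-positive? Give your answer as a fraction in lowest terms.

Amara's mother's ABO genotype from AO × AO: 1/4 AA, 1/2 AO, 1/4 OO.
Crossing each possibility with the father AO and summing P(type A): 1/4·1 + 1/2·3/4 + 1/4·1/2 = 3/4.
Similarly for Rh via the mother's Rh distribution: P(Rh+) = 3/4.
Independent loci: 3/4 × 3/4 = 9/16.

9/16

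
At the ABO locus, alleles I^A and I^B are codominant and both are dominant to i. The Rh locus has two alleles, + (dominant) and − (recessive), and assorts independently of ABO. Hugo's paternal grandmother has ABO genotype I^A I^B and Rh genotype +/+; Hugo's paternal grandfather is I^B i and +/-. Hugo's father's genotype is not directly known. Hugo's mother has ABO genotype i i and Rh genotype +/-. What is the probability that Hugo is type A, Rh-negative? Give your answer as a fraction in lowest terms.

1/32

Hugo's father's ABO genotype from I^A I^B × I^B i: 1/4 I^A I^B, 1/4 I^A i, 1/4 I^B I^B, 1/4 I^B i.
Crossing each possibility with the mother i i and summing P(type A): 1/4·1/2 + 1/4·1/2 + 1/4·0 + 1/4·0 = 1/4.
Similarly for Rh via the father's Rh distribution: P(Rh-) = 1/8.
Independent loci: 1/4 × 1/8 = 1/32.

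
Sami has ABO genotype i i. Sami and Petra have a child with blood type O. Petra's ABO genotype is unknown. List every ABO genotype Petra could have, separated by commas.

I^A i, I^B i, i i

For each candidate genotype of Petra, check whether crossing it with i i can produce every observed child phenotype.
  I^A I^A → possible child types {A} ✗
  I^A I^B → possible child types {A, B} ✗
  I^A i → possible child types {O, A} ✓
  I^B I^B → possible child types {B} ✗
  I^B i → possible child types {O, B} ✓
  i i → possible child types {O} ✓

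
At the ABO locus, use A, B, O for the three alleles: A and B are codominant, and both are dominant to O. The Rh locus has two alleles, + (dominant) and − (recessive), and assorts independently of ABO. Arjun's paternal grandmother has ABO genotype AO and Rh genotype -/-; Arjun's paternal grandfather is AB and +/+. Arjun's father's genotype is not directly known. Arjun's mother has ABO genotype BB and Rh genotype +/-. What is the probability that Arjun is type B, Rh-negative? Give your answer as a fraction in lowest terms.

1/8

Arjun's father's ABO genotype from AO × AB: 1/4 AA, 1/4 AB, 1/4 AO, 1/4 BO.
Crossing each possibility with the mother BB and summing P(type B): 1/4·0 + 1/4·1/2 + 1/4·1/2 + 1/4·1 = 1/2.
Similarly for Rh via the father's Rh distribution: P(Rh-) = 1/4.
Independent loci: 1/2 × 1/4 = 1/8.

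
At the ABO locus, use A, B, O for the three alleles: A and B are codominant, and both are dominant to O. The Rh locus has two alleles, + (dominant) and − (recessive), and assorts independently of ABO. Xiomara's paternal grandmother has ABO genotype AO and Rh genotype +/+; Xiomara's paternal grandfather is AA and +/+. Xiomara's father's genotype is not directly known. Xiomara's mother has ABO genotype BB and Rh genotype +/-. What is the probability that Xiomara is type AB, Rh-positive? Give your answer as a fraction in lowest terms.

3/4

Xiomara's father's ABO genotype from AO × AA: 1/2 AA, 1/2 AO.
Crossing each possibility with the mother BB and summing P(type AB): 1/2·1 + 1/2·1/2 = 3/4.
Similarly for Rh via the father's Rh distribution: P(Rh+) = 1.
Independent loci: 3/4 × 1 = 3/4.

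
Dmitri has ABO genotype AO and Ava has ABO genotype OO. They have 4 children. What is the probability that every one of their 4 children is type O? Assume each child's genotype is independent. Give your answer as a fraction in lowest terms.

ABO cross AO × OO → 1/2 O, 1/2 A.
So P(type O) = 1/2 per child.
All 4 independent: (1/2)^4 = 1/16.

1/16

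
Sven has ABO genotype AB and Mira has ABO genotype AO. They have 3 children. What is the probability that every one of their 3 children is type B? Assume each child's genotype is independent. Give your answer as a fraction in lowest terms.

ABO cross AB × AO → 1/2 A, 1/4 B, 1/4 AB.
So P(type B) = 1/4 per child.
All 3 independent: (1/4)^3 = 1/64.

1/64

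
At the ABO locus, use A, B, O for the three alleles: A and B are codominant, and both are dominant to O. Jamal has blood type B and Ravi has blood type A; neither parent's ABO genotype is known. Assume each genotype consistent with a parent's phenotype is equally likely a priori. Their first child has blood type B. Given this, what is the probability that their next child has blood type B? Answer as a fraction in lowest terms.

Possible genotypes: Jamal ∈ {BB, BO}; Ravi ∈ {AA, AO}.
Weight each parental genotype pair by prior × P(type-B child):
  BB × AO: posterior weight 2/3; P(next child type B) = 1/2.
  BO × AO: posterior weight 1/3; P(next child type B) = 1/4.
Weighted sum = 5/12.

5/12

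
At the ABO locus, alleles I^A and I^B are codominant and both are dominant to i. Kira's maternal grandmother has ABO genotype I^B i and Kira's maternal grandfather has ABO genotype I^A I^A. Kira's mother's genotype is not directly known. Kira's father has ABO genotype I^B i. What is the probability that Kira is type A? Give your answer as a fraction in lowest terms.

Kira's mother's ABO genotype from I^B i × I^A I^A: 1/2 I^A I^B, 1/2 I^A i.
Crossing each possibility with the father I^B i and summing P(type A): 1/2·1/4 + 1/2·1/4 = 1/4.

1/4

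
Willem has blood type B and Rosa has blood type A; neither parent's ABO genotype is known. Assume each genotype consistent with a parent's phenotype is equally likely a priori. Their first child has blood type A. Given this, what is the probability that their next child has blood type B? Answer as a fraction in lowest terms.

Possible genotypes: Willem ∈ {BB, BO}; Rosa ∈ {AA, AO}.
Weight each parental genotype pair by prior × P(type-A child):
  BO × AA: posterior weight 2/3; P(next child type B) = 0.
  BO × AO: posterior weight 1/3; P(next child type B) = 1/4.
Weighted sum = 1/12.

1/12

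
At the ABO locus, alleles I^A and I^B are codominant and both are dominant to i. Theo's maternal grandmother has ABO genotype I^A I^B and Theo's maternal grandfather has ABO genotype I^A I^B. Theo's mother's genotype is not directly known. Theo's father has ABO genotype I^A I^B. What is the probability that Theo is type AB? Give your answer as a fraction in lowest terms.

1/2

Theo's mother's ABO genotype from I^A I^B × I^A I^B: 1/4 I^A I^A, 1/2 I^A I^B, 1/4 I^B I^B.
Crossing each possibility with the father I^A I^B and summing P(type AB): 1/4·1/2 + 1/2·1/2 + 1/4·1/2 = 1/2.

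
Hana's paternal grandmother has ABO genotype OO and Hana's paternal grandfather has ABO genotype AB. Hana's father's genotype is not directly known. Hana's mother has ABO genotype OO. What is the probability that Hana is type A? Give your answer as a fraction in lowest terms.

Hana's father's ABO genotype from OO × AB: 1/2 AO, 1/2 BO.
Crossing each possibility with the mother OO and summing P(type A): 1/2·1/2 + 1/2·0 = 1/4.

1/4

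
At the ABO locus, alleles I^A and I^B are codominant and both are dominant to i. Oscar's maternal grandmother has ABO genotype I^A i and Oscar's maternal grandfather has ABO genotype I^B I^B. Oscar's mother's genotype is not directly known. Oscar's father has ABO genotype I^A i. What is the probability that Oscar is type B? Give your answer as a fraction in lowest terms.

1/4

Oscar's mother's ABO genotype from I^A i × I^B I^B: 1/2 I^A I^B, 1/2 I^B i.
Crossing each possibility with the father I^A i and summing P(type B): 1/2·1/4 + 1/2·1/4 = 1/4.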